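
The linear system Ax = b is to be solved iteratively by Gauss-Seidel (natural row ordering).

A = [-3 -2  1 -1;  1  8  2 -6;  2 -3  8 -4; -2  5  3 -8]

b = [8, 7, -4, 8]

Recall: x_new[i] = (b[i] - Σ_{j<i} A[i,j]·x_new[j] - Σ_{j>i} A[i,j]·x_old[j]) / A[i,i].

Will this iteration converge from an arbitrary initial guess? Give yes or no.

yes

Write A = D+L+U with D = diag(-3, 8, 8, -8).
T_GS = -(D+L)⁻¹U: row 0 first, T[0,1] = -(-2)/(-3) = -0.6667; later rows by forward substitution.
  T[0,:] = [+0.0000, -0.6667, +0.3333, -0.3333]
  T[1,:] = [+0.0000, +0.0833, -0.2917, +0.7917]
  T[2,:] = [+0.0000, +0.1979, -0.1927, +0.8802]
  T[3,:] = [+0.0000, +0.2930, -0.3379, +0.9082]
moduli |λ_i(T)| = 0.7515, 0.1918, 0.1445, 0.0000.
ρ = 0.7515; 0.7515 < 1 ⇒ converges.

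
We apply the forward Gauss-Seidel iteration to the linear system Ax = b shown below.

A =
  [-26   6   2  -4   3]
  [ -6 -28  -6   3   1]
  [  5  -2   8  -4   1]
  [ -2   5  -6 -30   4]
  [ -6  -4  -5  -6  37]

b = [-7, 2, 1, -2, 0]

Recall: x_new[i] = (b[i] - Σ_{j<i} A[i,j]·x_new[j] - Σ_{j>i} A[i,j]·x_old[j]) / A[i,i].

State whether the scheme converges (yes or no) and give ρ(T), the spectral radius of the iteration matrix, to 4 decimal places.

yes, ρ = 0.2633

Write A = D+L+U with D = diag(-26, -28, 8, -30, 37).
GS T = -(D+L)⁻¹U: row 0 first, T[0,3] = -(-4)/(-26) = -0.1538; later rows by forward substitution.
  T[0,:] = [+0.0000  +0.2308  +0.0769  -0.1538  +0.1154]
  T[1,:] = [+0.0000  -0.0495  -0.2308  +0.1401  +0.0110]
  T[2,:] = [+0.0000  -0.1566  -0.1058  +0.6312  -0.1944]
  T[3,:] = [+0.0000  +0.0077  -0.0224  -0.0926  +0.1663]
  T[4,:] = [+0.0000  +0.0122  -0.0304  +0.0605  +0.0206]
moduli |λ_i(T)| = 0.2633, 0.1519, 0.1156, 0.1156, 0.0000.
ρ = 0.2633; 0.2633 < 1, so it converges for any x₀.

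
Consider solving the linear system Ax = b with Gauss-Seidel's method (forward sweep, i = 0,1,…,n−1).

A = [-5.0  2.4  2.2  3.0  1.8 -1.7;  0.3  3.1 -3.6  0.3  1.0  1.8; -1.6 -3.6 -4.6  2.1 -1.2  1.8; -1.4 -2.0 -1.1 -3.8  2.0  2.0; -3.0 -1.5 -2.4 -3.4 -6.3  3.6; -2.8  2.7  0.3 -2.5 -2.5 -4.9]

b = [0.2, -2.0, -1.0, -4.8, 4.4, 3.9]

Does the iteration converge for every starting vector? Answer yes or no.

no

Let D = diag(-5, 3.1, -4.6, -3.8, -6.3, -4.9); L, U the strict triangles.
T_GS = -(D+L)⁻¹U: row 0 first, T[0,5] = -(-1.7)/(-5) = -0.3400; later rows by forward substitution.
  T[0,:] = [+0.0000 +0.4800 +0.4400 +0.6000 +0.3600 -0.3400]
  T[1,:] = [+0.0000 -0.0465 +1.1187 -0.1548 -0.3574 -0.5477]
  T[2,:] = [+0.0000 -0.1306 -1.0286 +0.3690 -0.1064 +0.9382]
  T[3,:] = [+0.0000 -0.1146 -0.4532 -0.2464 +0.6126 +0.6683]
  T[4,:] = [+0.0000 -0.1059 +0.1605 -0.2565 -0.3764 +0.1457]
  T[5,:] = [+0.0000 -0.1954 +0.4513 -0.1490 -0.5297 -0.4654]
|roots of det(T-λI)|: 1.2512, 0.6011, 0.6011, 0.3110, 0.3110, 0.0000.
ρ = 1.2512; 1.2512 > 1, so it fails to converge.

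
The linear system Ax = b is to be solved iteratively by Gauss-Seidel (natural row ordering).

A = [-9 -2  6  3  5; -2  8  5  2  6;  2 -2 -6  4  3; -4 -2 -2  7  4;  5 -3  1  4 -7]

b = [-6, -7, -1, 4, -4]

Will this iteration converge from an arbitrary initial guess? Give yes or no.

no

Diagonal D = diag(-9, 8, -6, 7, -7); L, U strict lower/upper.
Gauss-Seidel: T = -(D+L)⁻¹U, row 0 first, T[0,3] = -(3)/(-9) = +0.3333; later rows by forward substitution.
  T[0,:] = [+0.0000, -0.2222, +0.6667, +0.3333, +0.5556]
  T[1,:] = [+0.0000, -0.0556, -0.4583, -0.1667, -0.6111]
  T[2,:] = [+0.0000, -0.0556, +0.3750, +0.8333, +0.8889]
  T[3,:] = [+0.0000, -0.1587, +0.3571, +0.3810, -0.1746]
  T[4,:] = [+0.0000, -0.2336, +0.9303, +0.6463, +0.6859]
eigenvalue magnitudes: 1.6777, 0.4779, 0.3296, 0.1430, 0.0000.
ρ = 1.6777; 1.6777 > 1 ⇒ diverges.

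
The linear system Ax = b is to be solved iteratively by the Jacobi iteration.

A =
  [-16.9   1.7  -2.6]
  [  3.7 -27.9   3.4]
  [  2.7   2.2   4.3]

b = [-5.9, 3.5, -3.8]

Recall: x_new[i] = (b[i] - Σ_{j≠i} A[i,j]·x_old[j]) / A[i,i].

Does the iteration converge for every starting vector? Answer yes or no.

yes

Split A = D + L + U, D = diag(-16.9, -27.9, 4.3).
Jacobi: T = -D⁻¹(L+U), T[0,2] = -(-2.6)/(-16.9) = -0.1538; T[0,0] = 0.
  T[0,:] = [+0.0000, +0.1006, -0.1538]
  T[1,:] = [+0.1326, +0.0000, +0.1219]
  T[2,:] = [-0.6279, -0.5116, +0.0000]
|roots of det(T-λI)|: 0.2427, 0.1799, 0.0628.
spectral radius ρ = 0.2427; 0.2427 < 1 ⇒ converges.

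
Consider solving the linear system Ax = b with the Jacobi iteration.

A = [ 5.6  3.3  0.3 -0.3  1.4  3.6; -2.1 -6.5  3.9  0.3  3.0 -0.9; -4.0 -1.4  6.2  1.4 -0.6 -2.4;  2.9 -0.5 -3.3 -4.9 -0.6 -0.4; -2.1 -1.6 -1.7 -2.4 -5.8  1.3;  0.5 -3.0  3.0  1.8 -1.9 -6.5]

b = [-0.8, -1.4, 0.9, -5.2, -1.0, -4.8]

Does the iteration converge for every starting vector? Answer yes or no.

Let D = diag(5.6, -6.5, 6.2, -4.9, -5.8, -6.5); L, U the strict triangles.
Jacobi T = -D⁻¹(L+U): T[3,1] = -(-0.5)/(-4.9) = -0.1020; T[3,3] = 0.
  T[0,:] = [+0.0000 -0.5893 -0.0536 +0.0536 -0.2500 -0.6429]
  T[1,:] = [-0.3231 +0.0000 +0.6000 +0.0462 +0.4615 -0.1385]
  T[2,:] = [+0.6452 +0.2258 +0.0000 -0.2258 +0.0968 +0.3871]
  T[3,:] = [+0.5918 -0.1020 -0.6735 +0.0000 -0.1224 -0.0816]
  T[4,:] = [-0.3621 -0.2759 -0.2931 -0.4138 +0.0000 +0.2241]
  T[5,:] = [+0.0769 -0.4615 +0.4615 +0.2769 -0.2923 +0.0000]
eigenvalue magnitudes: 1.2189, 0.7479, 0.7479, 0.5122, 0.5122, 0.2913.
spectral radius ρ = 1.2189; 1.2189 > 1, so it fails to converge.

no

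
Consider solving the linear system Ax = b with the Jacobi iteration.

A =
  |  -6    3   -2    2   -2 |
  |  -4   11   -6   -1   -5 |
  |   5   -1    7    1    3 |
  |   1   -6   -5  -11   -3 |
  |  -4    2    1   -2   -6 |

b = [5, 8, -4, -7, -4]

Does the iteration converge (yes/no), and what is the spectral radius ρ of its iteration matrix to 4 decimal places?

Split A = D + L + U, D = diag(-6, 11, 7, -11, -6).
Jacobi: T = -D⁻¹(L+U), T[0,2] = -(-2)/(-6) = -0.3333; T[0,0] = 0.
  T[0,:] = [+0.0000, +0.5000, -0.3333, +0.3333, -0.3333]
  T[1,:] = [+0.3636, +0.0000, +0.5455, +0.0909, +0.4545]
  T[2,:] = [-0.7143, +0.1429, +0.0000, -0.1429, -0.4286]
  T[3,:] = [+0.0909, -0.5455, -0.4545, +0.0000, -0.2727]
  T[4,:] = [-0.6667, +0.3333, +0.1667, -0.3333, +0.0000]
eigenvalue magnitudes: 1.1490, 0.7988, 0.2958, 0.2958, 0.0551.
spectral radius ρ = 1.1490; 1.1490 > 1: divergent.

no, ρ = 1.1490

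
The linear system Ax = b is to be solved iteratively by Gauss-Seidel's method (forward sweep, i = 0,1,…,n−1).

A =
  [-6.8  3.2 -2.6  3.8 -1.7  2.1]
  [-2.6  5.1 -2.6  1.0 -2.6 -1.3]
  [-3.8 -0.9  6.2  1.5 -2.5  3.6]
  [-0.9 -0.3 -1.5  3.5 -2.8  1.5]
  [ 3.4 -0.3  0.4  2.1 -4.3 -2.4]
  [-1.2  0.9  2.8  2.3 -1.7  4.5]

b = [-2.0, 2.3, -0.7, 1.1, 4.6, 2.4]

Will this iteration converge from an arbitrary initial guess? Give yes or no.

Split A = D + L + U, D = diag(-6.8, 5.1, 6.2, 3.5, -4.3, 4.5).
T_GS = -(D+L)⁻¹U: row 0 first, T[0,1] = -(3.2)/(-6.8) = +0.4706; later rows by forward substitution.
  T[0,:] = [+0.0000, +0.4706, -0.3824, +0.5588, -0.2500, +0.3088]
  T[1,:] = [+0.0000, +0.2399, +0.3149, +0.0888, +0.3824, +0.4123]
  T[2,:] = [+0.0000, +0.3233, -0.1886, +0.1135, +0.3055, -0.3315]
  T[3,:] = [+0.0000, +0.2801, -0.1522, +0.1999, +0.8994, -0.4559]
  T[4,:] = [+0.0000, +0.5222, -0.4162, +0.5439, +0.2433, -0.5962]
  T[5,:] = [+0.0000, -0.0695, -0.1270, +0.1639, -0.7010, +0.2139]
|λ(T)| sorted: 1.2284, 0.8362, 0.2403, 0.2403, 0.1165, 0.0000.
spectral radius ρ = 1.2284; 1.2284 > 1 ⇒ diverges.

no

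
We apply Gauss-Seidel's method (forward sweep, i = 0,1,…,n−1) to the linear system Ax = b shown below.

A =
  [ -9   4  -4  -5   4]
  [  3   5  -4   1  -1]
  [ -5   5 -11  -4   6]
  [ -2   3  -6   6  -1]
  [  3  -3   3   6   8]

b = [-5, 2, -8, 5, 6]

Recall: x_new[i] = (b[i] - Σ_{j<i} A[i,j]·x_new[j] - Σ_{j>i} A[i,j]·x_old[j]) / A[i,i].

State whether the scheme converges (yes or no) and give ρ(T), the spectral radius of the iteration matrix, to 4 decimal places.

Let D = diag(-9, 5, -11, 6, 8); L, U the strict triangles.
Gauss-Seidel: T = -(D+L)⁻¹U, row 0 first, T[0,1] = -(4)/(-9) = +0.4444; later rows by forward substitution.
  T[0,:] = [+0.0000 +0.4444 -0.4444 -0.5556 +0.4444]
  T[1,:] = [+0.0000 -0.2667 +1.0667 +0.1333 -0.0667]
  T[2,:] = [+0.0000 -0.3232 +0.6869 -0.0505 +0.3131]
  T[3,:] = [+0.0000 -0.0418 +0.0054 -0.3024 +0.6613]
  T[4,:] = [+0.0000 -0.1141 +0.3051 +0.5040 -0.8051]
|λ(T)| sorted: 1.2313, 0.3976, 0.3976, 0.0415, 0.0000.
ρ = 1.2313; 1.2313 > 1: divergent.

no, ρ = 1.2313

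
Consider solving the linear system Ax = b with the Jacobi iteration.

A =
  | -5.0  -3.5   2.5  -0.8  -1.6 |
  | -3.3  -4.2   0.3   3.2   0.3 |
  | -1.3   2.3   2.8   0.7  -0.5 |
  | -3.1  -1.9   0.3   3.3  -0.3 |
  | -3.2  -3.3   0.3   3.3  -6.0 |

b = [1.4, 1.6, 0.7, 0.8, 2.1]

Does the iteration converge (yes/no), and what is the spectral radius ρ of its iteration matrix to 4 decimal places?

no, ρ = 1.2752

Split A = D + L + U, D = diag(-5, -4.2, 2.8, 3.3, -6).
Jacobi T = -D⁻¹(L+U): T[1,2] = -(0.3)/(-4.2) = +0.0714; T[1,1] = 0.
  T[0,:] = [+0.0000, -0.7000, +0.5000, -0.1600, -0.3200]
  T[1,:] = [-0.7857, +0.0000, +0.0714, +0.7619, +0.0714]
  T[2,:] = [+0.4643, -0.8214, +0.0000, -0.2500, +0.1786]
  T[3,:] = [+0.9394, +0.5758, -0.0909, +0.0000, +0.0909]
  T[4,:] = [-0.5333, -0.5500, +0.0500, +0.5500, +0.0000]
moduli |λ_i(T)| = 1.2752, 0.8136, 0.8136, 0.2651, 0.2651.
ρ(T) = max|λ| = 1.2752; 1.2752 > 1: divergent.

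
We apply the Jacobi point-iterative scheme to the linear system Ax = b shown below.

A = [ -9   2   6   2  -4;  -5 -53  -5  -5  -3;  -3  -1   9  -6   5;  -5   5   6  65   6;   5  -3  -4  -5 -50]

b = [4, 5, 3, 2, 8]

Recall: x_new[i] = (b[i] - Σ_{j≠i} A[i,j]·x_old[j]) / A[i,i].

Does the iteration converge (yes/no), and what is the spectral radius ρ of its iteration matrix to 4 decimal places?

yes, ρ = 0.3777

Split A = D + L + U, D = diag(-9, -53, 9, 65, -50).
Jacobi: T = -D⁻¹(L+U), T[0,4] = -(-4)/(-9) = -0.4444; T[0,0] = 0.
  T[0,:] = [+0.0000  +0.2222  +0.6667  +0.2222  -0.4444]
  T[1,:] = [-0.0943  +0.0000  -0.0943  -0.0943  -0.0566]
  T[2,:] = [+0.3333  +0.1111  +0.0000  +0.6667  -0.5556]
  T[3,:] = [+0.0769  -0.0769  -0.0923  +0.0000  -0.0923]
  T[4,:] = [+0.1000  -0.0600  -0.0800  -0.1000  +0.0000]
|roots of det(T-λI)|: 0.3777, 0.2779, 0.2376, 0.1699, 0.1699.
ρ(T) = max|λ| = 0.3777; 0.3777 < 1 ⇒ converges.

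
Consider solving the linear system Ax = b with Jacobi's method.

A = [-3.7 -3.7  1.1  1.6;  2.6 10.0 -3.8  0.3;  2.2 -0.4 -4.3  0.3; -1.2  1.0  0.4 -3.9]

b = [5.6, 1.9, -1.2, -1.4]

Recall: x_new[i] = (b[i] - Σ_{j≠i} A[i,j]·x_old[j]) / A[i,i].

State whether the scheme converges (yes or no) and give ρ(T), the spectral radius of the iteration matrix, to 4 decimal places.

Write A = D+L+U with D = diag(-3.7, 10, -4.3, -3.9).
Jacobi T = -D⁻¹(L+U): T[3,0] = -(-1.2)/(-3.9) = -0.3077; T[3,3] = 0.
  T[0,:] = [+0.0000, -1.0000, +0.2973, +0.4324]
  T[1,:] = [-0.2600, +0.0000, +0.3800, -0.0300]
  T[2,:] = [+0.5116, -0.0930, +0.0000, +0.0698]
  T[3,:] = [-0.3077, +0.2564, +0.1026, +0.0000]
|eigenvalues of T|: 0.7474, 0.4752, 0.4752, 0.1501.
ρ(T) = max|λ| = 0.7474; 0.7474 < 1, so it converges for any x₀.

yes, ρ = 0.7474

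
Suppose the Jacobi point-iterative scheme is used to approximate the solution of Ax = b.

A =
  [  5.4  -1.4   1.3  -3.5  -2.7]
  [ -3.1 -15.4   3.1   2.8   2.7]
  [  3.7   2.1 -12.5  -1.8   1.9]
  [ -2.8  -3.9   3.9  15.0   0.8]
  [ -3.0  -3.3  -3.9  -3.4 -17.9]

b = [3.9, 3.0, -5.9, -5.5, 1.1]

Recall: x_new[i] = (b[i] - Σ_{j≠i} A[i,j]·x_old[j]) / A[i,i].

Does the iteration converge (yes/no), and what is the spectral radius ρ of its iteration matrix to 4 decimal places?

yes, ρ = 0.5531

Let D = diag(5.4, -15.4, -12.5, 15, -17.9); L, U the strict triangles.
Jacobi: T = -D⁻¹(L+U), T[2,4] = -(1.9)/(-12.5) = +0.1520; T[2,2] = 0.
  T[0,:] = [+0.0000, +0.2593, -0.2407, +0.6481, +0.5000]
  T[1,:] = [-0.2013, +0.0000, +0.2013, +0.1818, +0.1753]
  T[2,:] = [+0.2960, +0.1680, +0.0000, -0.1440, +0.1520]
  T[3,:] = [+0.1867, +0.2600, -0.2600, +0.0000, -0.0533]
  T[4,:] = [-0.1676, -0.1844, -0.2179, -0.1899, +0.0000]
|roots of det(T-λI)|: 0.5531, 0.4603, 0.4603, 0.2110, 0.2110.
ρ(T) = max|λ| = 0.5531; 0.5531 < 1: convergent.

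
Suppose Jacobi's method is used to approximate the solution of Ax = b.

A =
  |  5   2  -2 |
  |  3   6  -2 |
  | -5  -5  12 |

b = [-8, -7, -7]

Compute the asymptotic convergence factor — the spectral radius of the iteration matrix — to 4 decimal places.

0.8214

Split A = D + L + U, D = diag(5, 6, 12).
Jacobi: T = -D⁻¹(L+U), T[2,0] = -(-5)/(12) = +0.4167; T[2,2] = 0.
  T[0,:] = [+0.0000, -0.4000, +0.4000]
  T[1,:] = [-0.5000, +0.0000, +0.3333]
  T[2,:] = [+0.4167, +0.4167, +0.0000]
eigenvalue magnitudes: 0.8214, 0.4112, 0.4112.
ρ(T) = max|λ| = 0.8214; 0.8214 < 1 ⇒ converges.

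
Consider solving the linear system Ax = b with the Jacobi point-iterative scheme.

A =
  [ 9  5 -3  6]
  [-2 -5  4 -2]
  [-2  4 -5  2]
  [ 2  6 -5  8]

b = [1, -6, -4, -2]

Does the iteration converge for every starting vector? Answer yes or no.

Diagonal D = diag(9, -5, -5, 8); L, U strict lower/upper.
Jacobi: T = -D⁻¹(L+U), T[2,0] = -(-2)/(-5) = -0.4000; T[2,2] = 0.
  T[0,:] = [+0.0000  -0.5556  +0.3333  -0.6667]
  T[1,:] = [-0.4000  +0.0000  +0.8000  -0.4000]
  T[2,:] = [-0.4000  +0.8000  +0.0000  +0.4000]
  T[3,:] = [-0.2500  -0.7500  +0.6250  +0.0000]
eigenvalue magnitudes: 1.3276, 0.8710, 0.5927, 0.1362.
spectral radius ρ = 1.3276; 1.3276 > 1 ⇒ diverges.

no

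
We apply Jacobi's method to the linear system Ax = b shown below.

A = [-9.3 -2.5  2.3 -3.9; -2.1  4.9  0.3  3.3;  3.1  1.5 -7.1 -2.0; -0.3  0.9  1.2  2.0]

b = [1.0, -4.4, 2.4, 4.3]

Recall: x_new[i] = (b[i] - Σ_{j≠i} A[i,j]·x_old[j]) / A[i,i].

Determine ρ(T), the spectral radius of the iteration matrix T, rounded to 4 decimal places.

0.8433

Write A = D+L+U with D = diag(-9.3, 4.9, -7.1, 2).
Jacobi: T = -D⁻¹(L+U), T[0,2] = -(2.3)/(-9.3) = +0.2473; T[0,0] = 0.
  T[0,:] = [+0.0000 -0.2688 +0.2473 -0.4194]
  T[1,:] = [+0.4286 +0.0000 -0.0612 -0.6735]
  T[2,:] = [+0.4366 +0.2113 +0.0000 -0.2817]
  T[3,:] = [+0.1500 -0.4500 -0.6000 +0.0000]
|eigenvalues of T|: 0.8433, 0.6475, 0.6475, 0.1027.
ρ(T) = max|λ| = 0.8433; 0.8433 < 1: convergent.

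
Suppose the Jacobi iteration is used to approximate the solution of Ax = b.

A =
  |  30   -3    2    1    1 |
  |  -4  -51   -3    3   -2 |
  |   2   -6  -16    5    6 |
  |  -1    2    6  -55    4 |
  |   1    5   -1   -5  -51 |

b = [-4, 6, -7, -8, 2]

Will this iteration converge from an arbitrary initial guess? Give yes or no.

yes

A = D + L + U where D = diag(30, -51, -16, -55, -51).
T_J = -D⁻¹(L+U): T[0,4] = -(1)/(30) = -0.0333; T[0,0] = 0.
  T[0,:] = [+0.0000, +0.1000, -0.0667, -0.0333, -0.0333]
  T[1,:] = [-0.0784, +0.0000, -0.0588, +0.0588, -0.0392]
  T[2,:] = [+0.1250, -0.3750, +0.0000, +0.3125, +0.3750]
  T[3,:] = [-0.0182, +0.0364, +0.1091, +0.0000, +0.0727]
  T[4,:] = [+0.0196, +0.0980, -0.0196, -0.0980, +0.0000]
|roots of det(T-λI)|: 0.2798, 0.1996, 0.1996, 0.0470, 0.0470.
ρ(T) = max|λ| = 0.2798; 0.2798 < 1, so it converges for any x₀.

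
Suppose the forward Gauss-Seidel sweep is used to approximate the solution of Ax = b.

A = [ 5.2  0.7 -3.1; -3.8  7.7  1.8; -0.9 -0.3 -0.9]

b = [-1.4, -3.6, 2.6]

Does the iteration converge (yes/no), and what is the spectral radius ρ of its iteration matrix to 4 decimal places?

Diagonal D = diag(5.2, 7.7, -0.9); L, U strict lower/upper.
T_GS = -(D+L)⁻¹U: row 0 first, T[0,1] = -(0.7)/(5.2) = -0.1346; later rows by forward substitution.
  T[0,:] = [+0.0000  -0.1346  +0.5962]
  T[1,:] = [+0.0000  -0.0664  +0.0604]
  T[2,:] = [+0.0000  +0.1568  -0.6163]
eigenvalue magnitudes: 0.6330, 0.0497, 0.0000.
ρ = 0.6330; 0.6330 < 1, so it converges for any x₀.

yes, ρ = 0.6330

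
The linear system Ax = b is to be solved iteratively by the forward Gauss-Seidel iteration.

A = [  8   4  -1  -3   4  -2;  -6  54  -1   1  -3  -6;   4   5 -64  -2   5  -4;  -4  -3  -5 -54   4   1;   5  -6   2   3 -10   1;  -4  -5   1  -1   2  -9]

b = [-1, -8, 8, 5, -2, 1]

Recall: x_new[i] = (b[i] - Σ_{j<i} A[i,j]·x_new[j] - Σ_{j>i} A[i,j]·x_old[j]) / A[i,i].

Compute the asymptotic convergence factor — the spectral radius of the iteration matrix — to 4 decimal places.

0.4647

Diagonal D = diag(8, 54, -64, -54, -10, -9); L, U strict lower/upper.
T_GS = -(D+L)⁻¹U: row 0 first, T[0,3] = -(-3)/(8) = +0.3750; later rows by forward substitution.
  T[0,:] = [+0.0000 -0.5000 +0.1250 +0.3750 -0.5000 +0.2500]
  T[1,:] = [+0.0000 -0.0556 +0.0324 +0.0231 +0.0000 +0.1389]
  T[2,:] = [+0.0000 -0.0356 +0.0103 -0.0060 +0.0469 -0.0360]
  T[3,:] = [+0.0000 +0.0434 -0.0120 -0.0285 +0.1068 -0.0044]
  T[4,:] = [+0.0000 -0.2108 +0.0415 +0.1639 -0.2086 +0.1331]
  T[5,:] = [+0.0000 +0.1975 -0.0618 -0.1406 +0.1692 -0.1622]
eigenvalue magnitudes: 0.4647, 0.0390, 0.0390, 0.0367, 0.0367, 0.0000.
ρ(T) = max|λ| = 0.4647; 0.4647 < 1: convergent.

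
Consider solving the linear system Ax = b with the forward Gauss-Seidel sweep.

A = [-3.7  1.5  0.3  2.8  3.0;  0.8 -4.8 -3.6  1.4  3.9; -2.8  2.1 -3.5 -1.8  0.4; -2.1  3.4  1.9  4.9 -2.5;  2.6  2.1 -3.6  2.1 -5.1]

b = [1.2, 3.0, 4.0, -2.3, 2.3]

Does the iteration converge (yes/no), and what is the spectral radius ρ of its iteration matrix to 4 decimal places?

Split A = D + L + U, D = diag(-3.7, -4.8, -3.5, 4.9, -5.1).
T_GS = -(D+L)⁻¹U: row 0 first, T[0,2] = -(0.3)/(-3.7) = +0.0811; later rows by forward substitution.
  T[0,:] = [+0.0000  +0.4054  +0.0811  +0.7568  +0.8108]
  T[1,:] = [+0.0000  +0.0676  -0.7365  +0.4178  +0.9476]
  T[2,:] = [+0.0000  -0.2838  -0.5068  -0.8690  +0.0342]
  T[3,:] = [+0.0000  +0.2369  +0.7423  +0.3714  +0.1869]
  T[4,:] = [+0.0000  +0.5324  +0.4014  +1.3242  +0.8564]
eigenvalue magnitudes: 1.4989, 0.5735, 0.5735, 0.0825, 0.0000.
ρ = 1.4989; 1.4989 > 1 ⇒ diverges.

no, ρ = 1.4989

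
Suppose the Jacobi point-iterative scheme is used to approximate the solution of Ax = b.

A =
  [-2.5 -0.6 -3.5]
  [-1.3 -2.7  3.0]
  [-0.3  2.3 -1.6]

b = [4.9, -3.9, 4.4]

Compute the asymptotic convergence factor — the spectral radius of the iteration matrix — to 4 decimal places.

Write A = D+L+U with D = diag(-2.5, -2.7, -1.6).
Jacobi T = -D⁻¹(L+U): T[1,2] = -(3)/(-2.7) = +1.1111; T[1,1] = 0.
  T[0,:] = [+0.0000  -0.2400  -1.4000]
  T[1,:] = [-0.4815  +0.0000  +1.1111]
  T[2,:] = [-0.1875  +1.4375  +0.0000]
eigenvalue magnitudes: 1.6144, 0.9502, 0.6642.
spectral radius ρ = 1.6144; 1.6144 > 1, so it fails to converge.

1.6144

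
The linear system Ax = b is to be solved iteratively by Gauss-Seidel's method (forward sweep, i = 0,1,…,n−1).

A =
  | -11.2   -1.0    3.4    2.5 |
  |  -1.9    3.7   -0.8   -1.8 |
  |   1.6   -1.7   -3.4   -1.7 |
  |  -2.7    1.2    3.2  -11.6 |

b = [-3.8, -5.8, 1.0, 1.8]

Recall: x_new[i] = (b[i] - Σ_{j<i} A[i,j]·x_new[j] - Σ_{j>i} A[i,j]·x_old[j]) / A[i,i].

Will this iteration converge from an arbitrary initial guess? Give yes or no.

yes

Diagonal D = diag(-11.2, 3.7, -3.4, -11.6); L, U strict lower/upper.
T_GS = -(D+L)⁻¹U: row 0 first, T[0,1] = -(-1)/(-11.2) = -0.0893; later rows by forward substitution.
  T[0,:] = [+0.0000  -0.0893  +0.3036  +0.2232]
  T[1,:] = [+0.0000  -0.0458  +0.3721  +0.6011]
  T[2,:] = [+0.0000  -0.0191  -0.0432  -0.6955]
  T[3,:] = [+0.0000  +0.0108  -0.0441  -0.1816]
|eigenvalues of T|: 0.3278, 0.0828, 0.0828, 0.0000.
ρ = 0.3278; 0.3278 < 1 ⇒ converges.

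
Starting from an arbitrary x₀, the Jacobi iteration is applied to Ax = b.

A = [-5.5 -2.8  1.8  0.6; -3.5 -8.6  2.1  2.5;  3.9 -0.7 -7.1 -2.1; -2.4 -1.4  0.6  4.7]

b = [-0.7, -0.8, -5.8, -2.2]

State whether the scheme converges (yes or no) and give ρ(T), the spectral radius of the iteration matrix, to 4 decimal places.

yes, ρ = 0.8991

Write A = D+L+U with D = diag(-5.5, -8.6, -7.1, 4.7).
Jacobi: T = -D⁻¹(L+U), T[0,2] = -(1.8)/(-5.5) = +0.3273; T[0,0] = 0.
  T[0,:] = [+0.0000 -0.5091 +0.3273 +0.1091]
  T[1,:] = [-0.4070 +0.0000 +0.2442 +0.2907]
  T[2,:] = [+0.5493 -0.0986 +0.0000 -0.2958]
  T[3,:] = [+0.5106 +0.2979 -0.1277 +0.0000]
eigenvalue magnitudes: 0.8991, 0.4212, 0.4212, 0.1119.
ρ = 0.8991; 0.8991 < 1: convergent.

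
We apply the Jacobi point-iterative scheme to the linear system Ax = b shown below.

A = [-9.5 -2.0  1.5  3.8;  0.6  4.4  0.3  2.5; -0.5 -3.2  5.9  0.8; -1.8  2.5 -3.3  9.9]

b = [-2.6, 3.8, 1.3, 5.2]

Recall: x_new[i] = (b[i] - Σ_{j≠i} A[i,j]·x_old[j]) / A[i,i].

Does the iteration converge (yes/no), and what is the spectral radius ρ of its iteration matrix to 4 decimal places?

Diagonal D = diag(-9.5, 4.4, 5.9, 9.9); L, U strict lower/upper.
Jacobi T = -D⁻¹(L+U): T[0,1] = -(-2)/(-9.5) = -0.2105; T[0,0] = 0.
  T[0,:] = [+0.0000 -0.2105 +0.1579 +0.4000]
  T[1,:] = [-0.1364 +0.0000 -0.0682 -0.5682]
  T[2,:] = [+0.0847 +0.5424 +0.0000 -0.1356]
  T[3,:] = [+0.1818 -0.2525 +0.3333 +0.0000]
|roots of det(T-λI)|: 0.5149, 0.4297, 0.4297, 0.1449.
ρ = 0.5149; 0.5149 < 1 ⇒ converges.

yes, ρ = 0.5149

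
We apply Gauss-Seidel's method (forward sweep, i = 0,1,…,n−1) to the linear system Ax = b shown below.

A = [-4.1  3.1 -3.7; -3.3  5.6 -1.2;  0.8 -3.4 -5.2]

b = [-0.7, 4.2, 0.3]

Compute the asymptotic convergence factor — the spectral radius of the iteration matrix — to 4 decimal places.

Diagonal D = diag(-4.1, 5.6, -5.2); L, U strict lower/upper.
T_GS = -(D+L)⁻¹U: row 0 first, T[0,1] = -(3.1)/(-4.1) = +0.7561; later rows by forward substitution.
  T[0,:] = [+0.0000 +0.7561 -0.9024]
  T[1,:] = [+0.0000 +0.4456 -0.3175]
  T[2,:] = [+0.0000 -0.1750 +0.0688]
moduli |λ_i(T)| = 0.5589, 0.0446, 0.0000.
spectral radius ρ = 0.5589; 0.5589 < 1, so it converges for any x₀.

0.5589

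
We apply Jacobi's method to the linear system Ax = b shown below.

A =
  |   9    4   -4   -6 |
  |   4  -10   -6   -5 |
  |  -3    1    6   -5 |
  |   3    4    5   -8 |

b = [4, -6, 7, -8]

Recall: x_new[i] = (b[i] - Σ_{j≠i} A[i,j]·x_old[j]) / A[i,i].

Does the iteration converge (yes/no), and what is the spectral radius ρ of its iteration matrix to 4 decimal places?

Let D = diag(9, -10, 6, -8); L, U the strict triangles.
T_J = -D⁻¹(L+U): T[3,0] = -(3)/(-8) = +0.3750; T[3,3] = 0.
  T[0,:] = [+0.0000, -0.4444, +0.4444, +0.6667]
  T[1,:] = [+0.4000, +0.0000, -0.6000, -0.5000]
  T[2,:] = [+0.5000, -0.1667, +0.0000, +0.8333]
  T[3,:] = [+0.3750, +0.5000, +0.6250, +0.0000]
|λ(T)| sorted: 1.1263, 0.6924, 0.5502, 0.5502.
spectral radius ρ = 1.1263; 1.1263 > 1: divergent.

no, ρ = 1.1263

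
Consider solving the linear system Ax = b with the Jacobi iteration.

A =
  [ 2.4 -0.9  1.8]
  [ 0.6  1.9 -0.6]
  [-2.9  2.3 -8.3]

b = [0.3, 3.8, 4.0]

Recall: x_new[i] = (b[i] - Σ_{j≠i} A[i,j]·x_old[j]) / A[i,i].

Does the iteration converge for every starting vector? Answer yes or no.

A = D + L + U where D = diag(2.4, 1.9, -8.3).
Jacobi T = -D⁻¹(L+U): T[2,0] = -(-2.9)/(-8.3) = -0.3494; T[2,2] = 0.
  T[0,:] = [+0.0000, +0.3750, -0.7500]
  T[1,:] = [-0.3158, +0.0000, +0.3158]
  T[2,:] = [-0.3494, +0.2771, +0.0000]
|λ(T)| sorted: 0.5265, 0.4157, 0.1108.
ρ = 0.5265; 0.5265 < 1, so it converges for any x₀.

yes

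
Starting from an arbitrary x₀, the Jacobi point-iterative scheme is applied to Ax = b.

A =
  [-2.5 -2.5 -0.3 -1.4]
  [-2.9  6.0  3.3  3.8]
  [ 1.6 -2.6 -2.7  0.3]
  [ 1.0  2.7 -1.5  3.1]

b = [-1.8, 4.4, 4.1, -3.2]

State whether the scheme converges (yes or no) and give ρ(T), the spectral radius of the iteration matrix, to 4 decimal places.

Split A = D + L + U, D = diag(-2.5, 6, -2.7, 3.1).
T_J = -D⁻¹(L+U): T[3,1] = -(2.7)/(3.1) = -0.8710; T[3,3] = 0.
  T[0,:] = [+0.0000  -1.0000  -0.1200  -0.5600]
  T[1,:] = [+0.4833  +0.0000  -0.5500  -0.6333]
  T[2,:] = [+0.5926  -0.9630  +0.0000  +0.1111]
  T[3,:] = [-0.3226  -0.8710  +0.4839  +0.0000]
|λ(T)| sorted: 1.1710, 0.5783, 0.5783, 0.3263.
ρ = 1.1710; 1.1710 > 1, so it fails to converge.

no, ρ = 1.1710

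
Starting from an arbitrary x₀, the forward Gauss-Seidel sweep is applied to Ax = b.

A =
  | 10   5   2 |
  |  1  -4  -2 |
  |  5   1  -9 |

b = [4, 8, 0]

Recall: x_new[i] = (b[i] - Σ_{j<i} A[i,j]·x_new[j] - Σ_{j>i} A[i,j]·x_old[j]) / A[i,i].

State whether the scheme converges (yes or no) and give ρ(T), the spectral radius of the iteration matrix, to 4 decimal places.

Split A = D + L + U, D = diag(10, -4, -9).
T_GS = -(D+L)⁻¹U: row 0 first, T[0,1] = -(5)/(10) = -0.5000; later rows by forward substitution.
  T[0,:] = [+0.0000, -0.5000, -0.2000]
  T[1,:] = [+0.0000, -0.1250, -0.5500]
  T[2,:] = [+0.0000, -0.2917, -0.1722]
moduli |λ_i(T)| = 0.5498, 0.2526, 0.0000.
ρ(T) = max|λ| = 0.5498; 0.5498 < 1, so it converges for any x₀.

yes, ρ = 0.5498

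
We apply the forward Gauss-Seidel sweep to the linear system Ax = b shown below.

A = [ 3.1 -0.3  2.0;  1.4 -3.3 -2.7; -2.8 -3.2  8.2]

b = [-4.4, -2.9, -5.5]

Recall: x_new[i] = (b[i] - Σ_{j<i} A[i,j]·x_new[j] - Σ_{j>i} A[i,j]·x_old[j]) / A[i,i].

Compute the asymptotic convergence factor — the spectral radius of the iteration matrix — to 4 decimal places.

0.5568

Split A = D + L + U, D = diag(3.1, -3.3, 8.2).
GS T = -(D+L)⁻¹U: row 0 first, T[0,1] = -(-0.3)/(3.1) = +0.0968; later rows by forward substitution.
  T[0,:] = [+0.0000 +0.0968 -0.6452]
  T[1,:] = [+0.0000 +0.0411 -1.0919]
  T[2,:] = [+0.0000 +0.0491 -0.6464]
|roots of det(T-λI)|: 0.5568, 0.0486, 0.0000.
spectral radius ρ = 0.5568; 0.5568 < 1: convergent.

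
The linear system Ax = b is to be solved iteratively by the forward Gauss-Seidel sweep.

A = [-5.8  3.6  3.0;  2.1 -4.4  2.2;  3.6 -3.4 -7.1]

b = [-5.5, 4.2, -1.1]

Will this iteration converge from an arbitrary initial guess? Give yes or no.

yes

Split A = D + L + U, D = diag(-5.8, -4.4, -7.1).
T_GS = -(D+L)⁻¹U: row 0 first, T[0,2] = -(3)/(-5.8) = +0.5172; later rows by forward substitution.
  T[0,:] = [+0.0000 +0.6207 +0.5172]
  T[1,:] = [+0.0000 +0.2962 +0.7469]
  T[2,:] = [+0.0000 +0.1729 -0.0954]
|roots of det(T-λI)|: 0.5096, 0.3088, 0.0000.
spectral radius ρ = 0.5096; 0.5096 < 1, so it converges for any x₀.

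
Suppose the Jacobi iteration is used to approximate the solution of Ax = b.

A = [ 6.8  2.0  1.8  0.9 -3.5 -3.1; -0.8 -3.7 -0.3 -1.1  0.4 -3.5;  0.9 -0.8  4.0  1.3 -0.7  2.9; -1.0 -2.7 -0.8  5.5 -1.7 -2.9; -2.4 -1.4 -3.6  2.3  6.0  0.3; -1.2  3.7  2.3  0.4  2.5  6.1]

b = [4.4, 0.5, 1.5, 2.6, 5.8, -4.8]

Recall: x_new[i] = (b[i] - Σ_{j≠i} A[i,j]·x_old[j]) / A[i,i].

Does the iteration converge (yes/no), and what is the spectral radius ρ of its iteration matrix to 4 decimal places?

A = D + L + U where D = diag(6.8, -3.7, 4, 5.5, 6, 6.1).
Jacobi T = -D⁻¹(L+U): T[1,2] = -(-0.3)/(-3.7) = -0.0811; T[1,1] = 0.
  T[0,:] = [+0.0000, -0.2941, -0.2647, -0.1324, +0.5147, +0.4559]
  T[1,:] = [-0.2162, +0.0000, -0.0811, -0.2973, +0.1081, -0.9459]
  T[2,:] = [-0.2250, +0.2000, +0.0000, -0.3250, +0.1750, -0.7250]
  T[3,:] = [+0.1818, +0.4909, +0.1455, +0.0000, +0.3091, +0.5273]
  T[4,:] = [+0.4000, +0.2333, +0.6000, -0.3833, +0.0000, -0.0500]
  T[5,:] = [+0.1967, -0.6066, -0.3770, -0.0656, -0.4098, +0.0000]
|λ(T)| sorted: 1.1889, 0.5721, 0.5721, 0.4385, 0.2620, 0.2620.
spectral radius ρ = 1.1889; 1.1889 > 1, so it fails to converge.

no, ρ = 1.1889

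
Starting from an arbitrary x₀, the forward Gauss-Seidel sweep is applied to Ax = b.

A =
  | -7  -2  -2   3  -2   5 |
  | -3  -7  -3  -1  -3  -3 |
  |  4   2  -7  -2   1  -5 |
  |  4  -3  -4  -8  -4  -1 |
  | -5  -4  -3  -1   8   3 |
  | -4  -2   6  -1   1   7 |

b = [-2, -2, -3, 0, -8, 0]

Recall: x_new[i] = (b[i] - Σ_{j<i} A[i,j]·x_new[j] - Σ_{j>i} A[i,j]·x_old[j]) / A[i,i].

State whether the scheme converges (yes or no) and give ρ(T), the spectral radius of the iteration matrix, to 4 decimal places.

no, ρ = 1.1426

Diagonal D = diag(-7, -7, -7, -8, 8, 7); L, U strict lower/upper.
Gauss-Seidel: T = -(D+L)⁻¹U, row 0 first, T[0,4] = -(-2)/(-7) = -0.2857; later rows by forward substitution.
  T[0,:] = [+0.0000, -0.2857, -0.2857, +0.4286, -0.2857, +0.7143]
  T[1,:] = [+0.0000, +0.1224, -0.3061, -0.3265, -0.3061, -0.7347]
  T[2,:] = [+0.0000, -0.1283, -0.2507, -0.1341, -0.1079, -0.5160]
  T[3,:] = [+0.0000, -0.1246, +0.0973, +0.4038, -0.4741, +0.7657]
  T[4,:] = [+0.0000, -0.1810, -0.4135, +0.1048, -0.4314, -0.3937]
  T[5,:] = [+0.0000, -0.0103, +0.0372, +0.3093, -0.1644, +0.8062]
moduli |λ_i(T)| = 1.1426, 0.7421, 0.2619, 0.1299, 0.1299, 0.0000.
spectral radius ρ = 1.1426; 1.1426 > 1, so it fails to converge.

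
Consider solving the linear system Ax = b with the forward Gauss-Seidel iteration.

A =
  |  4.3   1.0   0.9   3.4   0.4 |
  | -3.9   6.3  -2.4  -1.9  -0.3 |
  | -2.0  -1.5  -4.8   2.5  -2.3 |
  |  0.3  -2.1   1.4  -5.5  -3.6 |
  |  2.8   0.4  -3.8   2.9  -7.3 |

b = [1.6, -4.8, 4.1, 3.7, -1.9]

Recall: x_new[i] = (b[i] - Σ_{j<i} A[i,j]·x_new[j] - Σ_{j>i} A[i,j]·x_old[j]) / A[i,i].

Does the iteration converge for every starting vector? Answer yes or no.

Diagonal D = diag(4.3, 6.3, -4.8, -5.5, -7.3); L, U strict lower/upper.
Gauss-Seidel: T = -(D+L)⁻¹U, row 0 first, T[0,4] = -(0.4)/(4.3) = -0.0930; later rows by forward substitution.
  T[0,:] = [+0.0000  -0.2326  -0.2093  -0.7907  -0.0930]
  T[1,:] = [+0.0000  -0.1440  +0.2514  -0.1879  -0.0100]
  T[2,:] = [+0.0000  +0.1419  +0.0087  +0.9090  -0.4373]
  T[3,:] = [+0.0000  +0.0784  -0.1052  +0.2600  -0.7671]
  T[4,:] = [+0.0000  -0.1398  -0.1128  -0.6835  -0.1133]
|roots of det(T-λI)|: 0.8355, 0.6438, 0.1468, 0.1468, 0.0000.
ρ(T) = max|λ| = 0.8355; 0.8355 < 1: convergent.

yes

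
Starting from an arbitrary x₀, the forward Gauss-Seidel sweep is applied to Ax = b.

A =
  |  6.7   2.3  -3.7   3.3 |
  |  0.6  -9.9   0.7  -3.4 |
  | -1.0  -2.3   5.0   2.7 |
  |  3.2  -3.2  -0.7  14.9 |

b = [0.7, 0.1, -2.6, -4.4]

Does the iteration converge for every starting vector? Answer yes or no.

yes

Write A = D+L+U with D = diag(6.7, -9.9, 5, 14.9).
GS T = -(D+L)⁻¹U: row 0 first, T[0,1] = -(2.3)/(6.7) = -0.3433; later rows by forward substitution.
  T[0,:] = [+0.0000  -0.3433  +0.5522  -0.4925]
  T[1,:] = [+0.0000  -0.0208  +0.1042  -0.3733]
  T[2,:] = [+0.0000  -0.0782  +0.1584  -0.8102]
  T[3,:] = [+0.0000  +0.0656  -0.0888  -0.0125]
|eigenvalues of T|: 0.2555, 0.1887, 0.0584, 0.0000.
ρ(T) = max|λ| = 0.2555; 0.2555 < 1: convergent.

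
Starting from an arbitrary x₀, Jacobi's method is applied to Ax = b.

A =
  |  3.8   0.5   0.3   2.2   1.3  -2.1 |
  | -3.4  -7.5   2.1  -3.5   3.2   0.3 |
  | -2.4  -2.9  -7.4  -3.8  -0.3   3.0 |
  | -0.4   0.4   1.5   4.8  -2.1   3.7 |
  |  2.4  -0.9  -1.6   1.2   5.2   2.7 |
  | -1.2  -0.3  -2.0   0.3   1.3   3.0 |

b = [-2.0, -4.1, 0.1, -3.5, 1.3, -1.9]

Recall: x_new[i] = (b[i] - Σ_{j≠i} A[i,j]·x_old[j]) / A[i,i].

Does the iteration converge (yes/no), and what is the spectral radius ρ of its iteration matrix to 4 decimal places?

A = D + L + U where D = diag(3.8, -7.5, -7.4, 4.8, 5.2, 3).
Jacobi: T = -D⁻¹(L+U), T[4,1] = -(-0.9)/(5.2) = +0.1731; T[4,4] = 0.
  T[0,:] = [+0.0000, -0.1316, -0.0789, -0.5789, -0.3421, +0.5526]
  T[1,:] = [-0.4533, +0.0000, +0.2800, -0.4667, +0.4267, +0.0400]
  T[2,:] = [-0.3243, -0.3919, +0.0000, -0.5135, -0.0405, +0.4054]
  T[3,:] = [+0.0833, -0.0833, -0.3125, +0.0000, +0.4375, -0.7708]
  T[4,:] = [-0.4615, +0.1731, +0.3077, -0.2308, +0.0000, -0.5192]
  T[5,:] = [+0.4000, +0.1000, +0.6667, -0.1000, -0.4333, +0.0000]
moduli |λ_i(T)| = 1.1408, 0.8146, 0.5928, 0.5928, 0.4466, 0.4466.
ρ = 1.1408; 1.1408 > 1, so it fails to converge.

no, ρ = 1.1408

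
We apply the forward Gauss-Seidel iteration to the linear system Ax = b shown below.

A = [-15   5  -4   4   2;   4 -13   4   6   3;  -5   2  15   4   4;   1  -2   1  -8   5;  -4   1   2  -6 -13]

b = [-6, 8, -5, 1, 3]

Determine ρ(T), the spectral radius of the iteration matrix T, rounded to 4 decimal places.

A = D + L + U where D = diag(-15, -13, 15, -8, -13).
Gauss-Seidel: T = -(D+L)⁻¹U, row 0 first, T[0,2] = -(-4)/(-15) = -0.2667; later rows by forward substitution.
  T[0,:] = [+0.0000 +0.3333 -0.2667 +0.2667 +0.1333]
  T[1,:] = [+0.0000 +0.1026 +0.2256 +0.5436 +0.2718]
  T[2,:] = [+0.0000 +0.0974 -0.1190 -0.2503 -0.2585]
  T[3,:] = [+0.0000 +0.0282 -0.1046 -0.1338 +0.5414]
  T[4,:] = [+0.0000 -0.0927 +0.1294 -0.0170 -0.3098]
|λ(T)| sorted: 0.5134, 0.2799, 0.2799, 0.1307, 0.0000.
ρ(T) = max|λ| = 0.5134; 0.5134 < 1, so it converges for any x₀.

0.5134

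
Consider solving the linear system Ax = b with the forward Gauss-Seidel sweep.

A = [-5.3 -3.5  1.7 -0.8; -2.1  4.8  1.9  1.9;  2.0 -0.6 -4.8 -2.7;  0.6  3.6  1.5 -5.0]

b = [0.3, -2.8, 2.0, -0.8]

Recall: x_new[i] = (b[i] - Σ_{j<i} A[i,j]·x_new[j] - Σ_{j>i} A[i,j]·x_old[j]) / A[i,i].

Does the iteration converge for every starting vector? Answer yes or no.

Let D = diag(-5.3, 4.8, -4.8, -5); L, U the strict triangles.
GS T = -(D+L)⁻¹U: row 0 first, T[0,3] = -(-0.8)/(-5.3) = -0.1509; later rows by forward substitution.
  T[0,:] = [+0.0000  -0.6604  +0.3208  -0.1509]
  T[1,:] = [+0.0000  -0.2889  -0.2555  -0.4619]
  T[2,:] = [+0.0000  -0.2390  +0.1656  -0.5677]
  T[3,:] = [+0.0000  -0.3590  -0.0958  -0.5210]
|λ(T)| sorted: 0.9445, 0.2121, 0.0881, 0.0000.
ρ = 0.9445; 0.9445 < 1, so it converges for any x₀.

yes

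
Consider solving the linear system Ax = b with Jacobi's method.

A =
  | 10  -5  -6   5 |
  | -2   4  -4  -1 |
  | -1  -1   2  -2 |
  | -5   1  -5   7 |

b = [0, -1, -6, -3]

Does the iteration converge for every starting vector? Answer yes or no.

no

Split A = D + L + U, D = diag(10, 4, 2, 7).
Jacobi T = -D⁻¹(L+U): T[2,3] = -(-2)/(2) = +1.0000; T[2,2] = 0.
  T[0,:] = [+0.0000  +0.5000  +0.6000  -0.5000]
  T[1,:] = [+0.5000  +0.0000  +1.0000  +0.2500]
  T[2,:] = [+0.5000  +0.5000  +0.0000  +1.0000]
  T[3,:] = [+0.7143  -0.1429  +0.7143  +0.0000]
|eigenvalues of T|: 1.4334, 1.0097, 0.5054, 0.5054.
ρ = 1.4334; 1.4334 > 1 ⇒ diverges.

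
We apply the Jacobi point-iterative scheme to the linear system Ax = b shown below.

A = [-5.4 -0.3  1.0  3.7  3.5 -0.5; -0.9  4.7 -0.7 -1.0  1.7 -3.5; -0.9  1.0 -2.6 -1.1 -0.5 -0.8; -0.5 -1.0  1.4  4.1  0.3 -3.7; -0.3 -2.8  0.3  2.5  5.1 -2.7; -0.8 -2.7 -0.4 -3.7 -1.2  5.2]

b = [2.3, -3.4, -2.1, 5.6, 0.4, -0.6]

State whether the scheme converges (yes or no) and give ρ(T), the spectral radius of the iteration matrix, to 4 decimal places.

Diagonal D = diag(-5.4, 4.7, -2.6, 4.1, 5.1, 5.2); L, U strict lower/upper.
Jacobi T = -D⁻¹(L+U): T[2,0] = -(-0.9)/(-2.6) = -0.3462; T[2,2] = 0.
  T[0,:] = [+0.0000, -0.0556, +0.1852, +0.6852, +0.6481, -0.0926]
  T[1,:] = [+0.1915, +0.0000, +0.1489, +0.2128, -0.3617, +0.7447]
  T[2,:] = [-0.3462, +0.3846, +0.0000, -0.4231, -0.1923, -0.3077]
  T[3,:] = [+0.1220, +0.2439, -0.3415, +0.0000, -0.0732, +0.9024]
  T[4,:] = [+0.0588, +0.5490, -0.0588, -0.4902, +0.0000, +0.5294]
  T[5,:] = [+0.1538, +0.5192, +0.0769, +0.7115, +0.2308, +0.0000]
|λ(T)| sorted: 1.2435, 0.8704, 0.5145, 0.5145, 0.4361, 0.4361.
spectral radius ρ = 1.2435; 1.2435 > 1, so it fails to converge.

no, ρ = 1.2435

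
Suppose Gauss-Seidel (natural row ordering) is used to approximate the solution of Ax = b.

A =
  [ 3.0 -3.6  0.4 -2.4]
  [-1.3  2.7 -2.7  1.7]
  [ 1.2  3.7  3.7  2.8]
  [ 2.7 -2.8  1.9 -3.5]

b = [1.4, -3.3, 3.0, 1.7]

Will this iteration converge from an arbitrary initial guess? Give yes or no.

no

Diagonal D = diag(3, 2.7, 3.7, -3.5); L, U strict lower/upper.
GS T = -(D+L)⁻¹U: row 0 first, T[0,3] = -(-2.4)/(3) = +0.8000; later rows by forward substitution.
  T[0,:] = [+0.0000  +1.2000  -0.1333  +0.8000]
  T[1,:] = [+0.0000  +0.5778  +0.9358  -0.2444]
  T[2,:] = [+0.0000  -0.9670  -0.8926  -0.7718]
  T[3,:] = [+0.0000  -0.0614  -1.3360  +0.3937]
|eigenvalues of T|: 1.1420, 0.7832, 0.7832, 0.0000.
ρ(T) = max|λ| = 1.1420; 1.1420 > 1, so it fails to converge.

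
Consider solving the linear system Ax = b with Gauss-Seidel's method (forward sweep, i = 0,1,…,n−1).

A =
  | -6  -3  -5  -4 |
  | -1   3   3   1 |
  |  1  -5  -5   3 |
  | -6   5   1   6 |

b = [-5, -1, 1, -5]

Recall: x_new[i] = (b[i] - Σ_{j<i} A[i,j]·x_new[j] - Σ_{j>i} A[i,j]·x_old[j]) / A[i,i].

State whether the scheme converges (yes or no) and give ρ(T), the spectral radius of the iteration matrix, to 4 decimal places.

no, ρ = 1.2953

Split A = D + L + U, D = diag(-6, 3, -5, 6).
GS T = -(D+L)⁻¹U: row 0 first, T[0,2] = -(-5)/(-6) = -0.8333; later rows by forward substitution.
  T[0,:] = [+0.0000  -0.5000  -0.8333  -0.6667]
  T[1,:] = [+0.0000  -0.1667  -1.2778  -0.5556]
  T[2,:] = [+0.0000  +0.0667  +1.1111  +1.0222]
  T[3,:] = [+0.0000  -0.3722  +0.0463  -0.3741]
|eigenvalues of T|: 1.2953, 0.4813, 0.4813, 0.0000.
spectral radius ρ = 1.2953; 1.2953 > 1: divergent.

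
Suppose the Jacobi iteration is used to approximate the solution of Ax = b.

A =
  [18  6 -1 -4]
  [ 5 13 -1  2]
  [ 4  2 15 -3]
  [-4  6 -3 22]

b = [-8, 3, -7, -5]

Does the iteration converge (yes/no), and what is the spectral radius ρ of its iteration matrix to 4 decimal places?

Split A = D + L + U, D = diag(18, 13, 15, 22).
Jacobi: T = -D⁻¹(L+U), T[0,3] = -(-4)/(18) = +0.2222; T[0,0] = 0.
  T[0,:] = [+0.0000 -0.3333 +0.0556 +0.2222]
  T[1,:] = [-0.3846 +0.0000 +0.0769 -0.1538]
  T[2,:] = [-0.2667 -0.1333 +0.0000 +0.2000]
  T[3,:] = [+0.1818 -0.2727 +0.1364 +0.0000]
moduli |λ_i(T)| = 0.5247, 0.2780, 0.2780, 0.0268.
ρ(T) = max|λ| = 0.5247; 0.5247 < 1 ⇒ converges.

yes, ρ = 0.5247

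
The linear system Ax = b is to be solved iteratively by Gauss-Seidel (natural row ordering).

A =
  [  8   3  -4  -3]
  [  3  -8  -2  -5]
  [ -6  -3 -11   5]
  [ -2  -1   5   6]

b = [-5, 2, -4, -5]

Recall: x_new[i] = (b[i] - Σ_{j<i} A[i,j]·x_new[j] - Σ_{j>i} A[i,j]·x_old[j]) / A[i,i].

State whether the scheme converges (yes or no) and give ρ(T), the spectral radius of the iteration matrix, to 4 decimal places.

yes, ρ = 0.8318

Write A = D+L+U with D = diag(8, -8, -11, 6).
GS T = -(D+L)⁻¹U: row 0 first, T[0,2] = -(-4)/(8) = +0.5000; later rows by forward substitution.
  T[0,:] = [+0.0000  -0.3750  +0.5000  +0.3750]
  T[1,:] = [+0.0000  -0.1406  -0.0625  -0.4844]
  T[2,:] = [+0.0000  +0.2429  -0.2557  +0.3821]
  T[3,:] = [+0.0000  -0.3509  +0.3693  -0.2741]
moduli |λ_i(T)| = 0.8318, 0.2342, 0.0729, 0.0000.
spectral radius ρ = 0.8318; 0.8318 < 1, so it converges for any x₀.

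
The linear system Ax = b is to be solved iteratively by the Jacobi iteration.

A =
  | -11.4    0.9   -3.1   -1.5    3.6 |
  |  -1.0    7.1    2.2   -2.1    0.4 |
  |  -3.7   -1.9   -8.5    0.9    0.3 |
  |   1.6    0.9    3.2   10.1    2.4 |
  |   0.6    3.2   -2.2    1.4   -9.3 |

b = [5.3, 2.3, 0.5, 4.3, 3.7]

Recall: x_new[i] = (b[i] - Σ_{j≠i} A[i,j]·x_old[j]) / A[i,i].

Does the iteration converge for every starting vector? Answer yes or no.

yes

Split A = D + L + U, D = diag(-11.4, 7.1, -8.5, 10.1, -9.3).
Jacobi T = -D⁻¹(L+U): T[1,0] = -(-1)/(7.1) = +0.1408; T[1,1] = 0.
  T[0,:] = [+0.0000  +0.0789  -0.2719  -0.1316  +0.3158]
  T[1,:] = [+0.1408  +0.0000  -0.3099  +0.2958  -0.0563]
  T[2,:] = [-0.4353  -0.2235  +0.0000  +0.1059  +0.0353]
  T[3,:] = [-0.1584  -0.0891  -0.3168  +0.0000  -0.2376]
  T[4,:] = [+0.0645  +0.3441  -0.2366  +0.1505  +0.0000]
|λ(T)| sorted: 0.5819, 0.3813, 0.3813, 0.3456, 0.3456.
ρ = 0.5819; 0.5819 < 1 ⇒ converges.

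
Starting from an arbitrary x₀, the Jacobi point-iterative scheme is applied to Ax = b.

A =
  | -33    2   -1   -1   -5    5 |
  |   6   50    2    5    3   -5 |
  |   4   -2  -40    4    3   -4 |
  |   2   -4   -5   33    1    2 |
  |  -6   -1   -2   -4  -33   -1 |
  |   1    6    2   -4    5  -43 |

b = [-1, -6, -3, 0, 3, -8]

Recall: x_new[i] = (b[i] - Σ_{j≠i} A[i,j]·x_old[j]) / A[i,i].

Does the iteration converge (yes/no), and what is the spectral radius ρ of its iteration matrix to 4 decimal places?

Diagonal D = diag(-33, 50, -40, 33, -33, -43); L, U strict lower/upper.
Jacobi T = -D⁻¹(L+U): T[4,2] = -(-2)/(-33) = -0.0606; T[4,4] = 0.
  T[0,:] = [+0.0000 +0.0606 -0.0303 -0.0303 -0.1515 +0.1515]
  T[1,:] = [-0.1200 +0.0000 -0.0400 -0.1000 -0.0600 +0.1000]
  T[2,:] = [+0.1000 -0.0500 +0.0000 +0.1000 +0.0750 -0.1000]
  T[3,:] = [-0.0606 +0.1212 +0.1515 +0.0000 -0.0303 -0.0606]
  T[4,:] = [-0.1818 -0.0303 -0.0606 -0.1212 +0.0000 -0.0303]
  T[5,:] = [+0.0233 +0.1395 +0.0465 -0.0930 +0.1163 +0.0000]
|λ(T)| sorted: 0.1804, 0.1506, 0.1506, 0.1047, 0.0416, 0.0370.
ρ = 0.1804; 0.1804 < 1 ⇒ converges.

yes, ρ = 0.1804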